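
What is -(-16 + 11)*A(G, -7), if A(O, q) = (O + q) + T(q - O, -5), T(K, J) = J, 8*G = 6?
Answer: -225/4 ≈ -56.250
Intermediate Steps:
G = ¾ (G = (⅛)*6 = ¾ ≈ 0.75000)
A(O, q) = -5 + O + q (A(O, q) = (O + q) - 5 = -5 + O + q)
-(-16 + 11)*A(G, -7) = -(-16 + 11)*(-5 + ¾ - 7) = -(-5)*(-45)/4 = -1*225/4 = -225/4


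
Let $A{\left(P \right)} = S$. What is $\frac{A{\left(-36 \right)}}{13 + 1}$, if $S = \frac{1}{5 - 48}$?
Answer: $- \frac{1}{602} \approx -0.0016611$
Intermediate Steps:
$S = - \frac{1}{43}$ ($S = \frac{1}{-43} = - \frac{1}{43} \approx -0.023256$)
$A{\left(P \right)} = - \frac{1}{43}$
$\frac{A{\left(-36 \right)}}{13 + 1} = - \frac{1}{43 \left(13 + 1\right)} = - \frac{1}{43 \cdot 14} = \left(- \frac{1}{43}\right) \frac{1}{14} = - \frac{1}{602}$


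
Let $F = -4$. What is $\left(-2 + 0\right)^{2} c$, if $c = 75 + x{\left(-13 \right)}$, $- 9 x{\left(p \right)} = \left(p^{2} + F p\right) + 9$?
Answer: $\frac{1780}{9} \approx 197.78$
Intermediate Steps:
$x{\left(p \right)} = -1 - \frac{p^{2}}{9} + \frac{4 p}{9}$ ($x{\left(p \right)} = - \frac{\left(p^{2} - 4 p\right) + 9}{9} = - \frac{9 + p^{2} - 4 p}{9} = -1 - \frac{p^{2}}{9} + \frac{4 p}{9}$)
$c = \frac{445}{9}$ ($c = 75 - \left(\frac{61}{9} + \frac{169}{9}\right) = 75 - \frac{230}{9} = \frac{445}{9} \approx 49.444$)
$\left(-2 + 0\right)^{2} c = \left(-2 + 0\right)^{2} \cdot \frac{445}{9} = \left(-2\right)^{2} \cdot \frac{445}{9} = 4 \cdot \frac{445}{9} = \frac{1780}{9}$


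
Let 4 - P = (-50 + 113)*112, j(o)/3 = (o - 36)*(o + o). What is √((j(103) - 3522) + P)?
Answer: 4*√1927 ≈ 175.59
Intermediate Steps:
j(o) = 6*o*(-36 + o) (j(o) = 3*((o - 36)*(o + o)) = 3*((-36 + o)*(2*o)) = 3*(2*o*(-36 + o)) = 6*o*(-36 + o))
P = -7052 (P = 4 - (-50 + 113)*112 = 4 - 63*112 = 4 - 1*7056 = 4 - 7056 = -7052)
√((j(103) - 3522) + P) = √((6*103*(-36 + 103) - 3522) - 7052) = √((6*103*67 - 3522) - 7052) = √((41406 - 3522) - 7052) = √(37884 - 7052) = √30832 = 4*√1927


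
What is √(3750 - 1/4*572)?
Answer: √3607 ≈ 60.058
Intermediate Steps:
√(3750 - 1/4*572) = √(3750 - 1*¼*572) = √(3750 - ¼*572) = √(3750 - 143) = √3607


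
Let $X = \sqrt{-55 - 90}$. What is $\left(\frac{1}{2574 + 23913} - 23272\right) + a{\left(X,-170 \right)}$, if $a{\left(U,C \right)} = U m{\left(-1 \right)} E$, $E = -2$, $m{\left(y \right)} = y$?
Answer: $- \frac{616405463}{26487} + 2 i \sqrt{145} \approx -23272.0 + 24.083 i$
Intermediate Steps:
$X = i \sqrt{145}$ ($X = \sqrt{-145} = i \sqrt{145} \approx 12.042 i$)
$a{\left(U,C \right)} = 2 U$ ($a{\left(U,C \right)} = U \left(-1\right) \left(-2\right) = - U \left(-2\right) = 2 U$)
$\left(\frac{1}{2574 + 23913} - 23272\right) + a{\left(X,-170 \right)} = \left(\frac{1}{2574 + 23913} - 23272\right) + 2 i \sqrt{145} = \left(\frac{1}{26487} - 23272\right) + 2 i \sqrt{145} = - \frac{616405463}{26487} + 2 i \sqrt{145}$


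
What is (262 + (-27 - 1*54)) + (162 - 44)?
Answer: 299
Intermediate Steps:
(262 + (-27 - 1*54)) + (162 - 44) = (262 + (-27 - 54)) + 118 = (262 - 81) + 118 = 181 + 118 = 299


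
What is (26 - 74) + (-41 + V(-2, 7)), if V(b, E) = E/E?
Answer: -88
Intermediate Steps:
V(b, E) = 1
(26 - 74) + (-41 + V(-2, 7)) = (26 - 74) + (-41 + 1) = -48 - 40 = -88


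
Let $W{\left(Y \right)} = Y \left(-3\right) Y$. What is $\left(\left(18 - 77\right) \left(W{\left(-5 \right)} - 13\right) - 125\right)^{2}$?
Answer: $25674489$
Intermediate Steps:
$W{\left(Y \right)} = - 3 Y^{2}$ ($W{\left(Y \right)} = - 3 Y Y = - 3 Y^{2}$)
$\left(\left(18 - 77\right) \left(W{\left(-5 \right)} - 13\right) - 125\right)^{2} = \left(\left(18 - 77\right) \left(- 3 \left(-5\right)^{2} - 13\right) - 125\right)^{2} = \left(- 59 \left(\left(-3\right) 25 - 13\right) - 125\right)^{2} = \left(- 59 \left(-75 - 13\right) - 125\right)^{2} = \left(\left(-59\right) \left(-88\right) - 125\right)^{2} = \left(5192 - 125\right)^{2} = 5067^{2} = 25674489$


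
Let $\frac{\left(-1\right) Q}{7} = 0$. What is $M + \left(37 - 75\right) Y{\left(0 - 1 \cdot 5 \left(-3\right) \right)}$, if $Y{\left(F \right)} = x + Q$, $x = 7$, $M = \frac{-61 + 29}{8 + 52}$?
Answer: $- \frac{3998}{15} \approx -266.53$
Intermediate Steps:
$Q = 0$ ($Q = \left(-7\right) 0 = 0$)
$M = - \frac{8}{15}$ ($M = - \frac{32}{60} = \left(-32\right) \frac{1}{60} = - \frac{8}{15} \approx -0.53333$)
$Y{\left(F \right)} = 7$ ($Y{\left(F \right)} = 7 + 0 = 7$)
$M + \left(37 - 75\right) Y{\left(0 - 1 \cdot 5 \left(-3\right) \right)} = - \frac{8}{15} + \left(37 - 75\right) 7 = - \frac{8}{15} - 266 = - \frac{3998}{15}$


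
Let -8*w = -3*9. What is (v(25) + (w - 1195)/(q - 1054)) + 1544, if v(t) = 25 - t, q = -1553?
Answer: 32211197/20856 ≈ 1544.5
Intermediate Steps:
w = 27/8 (w = -(-3)*9/8 = -⅛*(-27) = 27/8 ≈ 3.3750)
(v(25) + (w - 1195)/(q - 1054)) + 1544 = ((25 - 1*25) + (27/8 - 1195)/(-1553 - 1054)) + 1544 = ((25 - 25) - 9533/8/(-2607)) + 1544 = (0 - 9533/8*(-1/2607)) + 1544 = (0 + 9533/20856) + 1544 = 9533/20856 + 1544 = 32211197/20856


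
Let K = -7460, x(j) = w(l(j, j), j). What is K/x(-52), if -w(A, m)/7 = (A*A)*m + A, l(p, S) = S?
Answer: -373/49231 ≈ -0.0075765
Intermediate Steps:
w(A, m) = -7*A - 7*m*A² (w(A, m) = -7*((A*A)*m + A) = -7*(A²*m + A) = -7*(m*A² + A) = -7*(A + m*A²) = -7*A - 7*m*A²)
x(j) = -7*j*(1 + j²) (x(j) = -7*j*(1 + j*j) = -7*j*(1 + j²))
K/x(-52) = -7460*1/(364*(1 + (-52)²)) = -7460*1/(364*(1 + 2704)) = -7460/((-7*(-52)*2705)) = -7460/984620 = -7460*1/984620 = -373/49231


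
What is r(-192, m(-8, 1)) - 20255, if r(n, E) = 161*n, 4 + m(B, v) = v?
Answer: -51167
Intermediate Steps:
m(B, v) = -4 + v
r(-192, m(-8, 1)) - 20255 = 161*(-192) - 20255 = -30912 - 20255 = -51167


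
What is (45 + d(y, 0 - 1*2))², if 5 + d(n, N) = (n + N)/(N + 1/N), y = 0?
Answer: 41616/25 ≈ 1664.6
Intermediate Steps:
d(n, N) = -5 + (N + n)/(N + 1/N) (d(n, N) = -5 + (n + N)/(N + 1/N) = -5 + (N + n)/(N + 1/N))
(45 + d(y, 0 - 1*2))² = (45 + (-5 - 4*(0 - 1*2)² + (0 - 1*2)*0)/(1 + (0 - 1*2)²))² = (45 + (-5 - 4*(0 - 2)² + (0 - 2)*0)/(1 + (0 - 2)²))² = (45 + (-5 - 4*(-2)² - 2*0)/(1 + (-2)²))² = (45 + (-5 - 4*4 + 0)/(1 + 4))² = (45 + (-5 - 16 + 0)/5)² = (45 + (⅕)*(-21))² = (45 - 21/5)² = (204/5)² = 41616/25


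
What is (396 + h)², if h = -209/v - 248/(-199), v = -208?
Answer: 271735674141649/1713297664 ≈ 1.5860e+5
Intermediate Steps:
h = 93175/41392 (h = -209/(-208) - 248/(-199) = -209*(-1/208) - 248*(-1/199) = 209/208 + 248/199 = 93175/41392 ≈ 2.2510)
(396 + h)² = (396 + 93175/41392)² = (16484407/41392)² = 271735674141649/1713297664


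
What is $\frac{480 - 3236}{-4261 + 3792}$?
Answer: $\frac{2756}{469} \approx 5.8763$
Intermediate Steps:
$\frac{480 - 3236}{-4261 + 3792} = - \frac{2756}{-469} = \left(-2756\right) \left(- \frac{1}{469}\right) = \frac{2756}{469}$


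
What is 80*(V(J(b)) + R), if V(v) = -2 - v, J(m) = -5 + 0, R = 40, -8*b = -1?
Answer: 3440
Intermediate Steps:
b = 1/8 (b = -1/8*(-1) = 1/8 ≈ 0.12500)
J(m) = -5
80*(V(J(b)) + R) = 80*((-2 - 1*(-5)) + 40) = 80*((-2 + 5) + 40) = 80*(3 + 40) = 80*43 = 3440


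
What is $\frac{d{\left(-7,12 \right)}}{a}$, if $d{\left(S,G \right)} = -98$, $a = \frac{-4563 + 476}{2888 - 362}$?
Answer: $\frac{247548}{4087} \approx 60.57$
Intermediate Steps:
$a = - \frac{4087}{2526} \approx -1.618$
$\frac{d{\left(-7,12 \right)}}{a} = - \frac{98}{- \frac{4087}{2526}} = \left(-98\right) \left(- \frac{2526}{4087}\right) = \frac{247548}{4087}$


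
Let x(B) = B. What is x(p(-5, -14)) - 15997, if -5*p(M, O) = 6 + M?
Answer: -79986/5 ≈ -15997.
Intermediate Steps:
p(M, O) = -6/5 - M/5 (p(M, O) = -(6 + M)/5 = -6/5 - M/5)
x(p(-5, -14)) - 15997 = (-6/5 - ⅕*(-5)) - 15997 = (-6/5 + 1) - 15997 = -⅕ - 15997 = -79986/5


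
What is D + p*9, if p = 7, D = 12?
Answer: 75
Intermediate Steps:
D + p*9 = 12 + 7*9 = 12 + 63 = 75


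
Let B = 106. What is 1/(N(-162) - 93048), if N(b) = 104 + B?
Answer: -1/92838 ≈ -1.0771e-5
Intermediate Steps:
N(b) = 210 (N(b) = 104 + 106 = 210)
1/(N(-162) - 93048) = 1/(210 - 93048) = 1/(-92838) = -1/92838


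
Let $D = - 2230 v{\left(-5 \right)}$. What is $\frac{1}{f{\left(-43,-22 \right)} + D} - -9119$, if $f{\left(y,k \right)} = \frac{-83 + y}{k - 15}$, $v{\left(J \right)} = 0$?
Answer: $\frac{1149031}{126} \approx 9119.3$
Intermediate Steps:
$f{\left(y,k \right)} = \frac{-83 + y}{-15 + k}$
$D = 0$ ($D = \left(-2230\right) 0 = 0$)
$\frac{1}{f{\left(-43,-22 \right)} + D} - -9119 = \frac{1}{\frac{-83 - 43}{-15 - 22} + 0} - -9119 = \frac{1}{\frac{1}{-37} \left(-126\right) + 0} + 9119 = \frac{1}{\left(- \frac{1}{37}\right) \left(-126\right) + 0} + 9119 = \frac{1}{\frac{126}{37} + 0} + 9119 = \frac{1}{\frac{126}{37}} + 9119 = \frac{37}{126} + 9119 = \frac{1149031}{126}$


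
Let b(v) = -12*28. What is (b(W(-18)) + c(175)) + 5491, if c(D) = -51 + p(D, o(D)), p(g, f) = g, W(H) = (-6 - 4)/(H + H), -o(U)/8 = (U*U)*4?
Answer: 5279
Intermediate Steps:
o(U) = -32*U**2 (o(U) = -8*U*U*4 = -8*U**2*4 = -32*U**2)
W(H) = -5/H (W(H) = -10*1/(2*H) = -5/H)
b(v) = -336
c(D) = -51 + D
(b(W(-18)) + c(175)) + 5491 = (-336 + (-51 + 175)) + 5491 = (-336 + 124) + 5491 = -212 + 5491 = 5279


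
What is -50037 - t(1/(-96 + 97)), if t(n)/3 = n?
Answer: -50040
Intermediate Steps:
t(n) = 3*n
-50037 - t(1/(-96 + 97)) = -50037 - 3/(-96 + 97) = -50037 - 3/1 = -50037 - 3 = -50040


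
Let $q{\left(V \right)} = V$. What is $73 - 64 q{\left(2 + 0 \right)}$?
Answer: $-55$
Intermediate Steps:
$73 - 64 q{\left(2 + 0 \right)} = 73 - 64 \left(2 + 0\right) = 73 - 128 = -55$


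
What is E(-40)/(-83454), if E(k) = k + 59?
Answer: -19/83454 ≈ -0.00022767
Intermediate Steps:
E(k) = 59 + k
E(-40)/(-83454) = (59 - 40)/(-83454) = 19*(-1/83454) = -19/83454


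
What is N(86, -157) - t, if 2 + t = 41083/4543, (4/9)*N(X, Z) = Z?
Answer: -935321/2596 ≈ -360.29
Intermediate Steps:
N(X, Z) = 9*Z/4
t = 4571/649 (t = -2 + 41083/4543 = -2 + 41083*(1/4543) = -2 + 5869/649 = 4571/649 ≈ 7.0431)
N(86, -157) - t = (9/4)*(-157) - 1*4571/649 = -1413/4 - 4571/649 = -935321/2596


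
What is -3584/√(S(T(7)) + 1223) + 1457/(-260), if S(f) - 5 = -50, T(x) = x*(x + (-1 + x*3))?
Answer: -1457/260 - 1792*√1178/589 ≈ -110.03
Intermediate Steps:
T(x) = x*(-1 + 4*x) (T(x) = x*(x + (-1 + 3*x)) = x*(-1 + 4*x))
S(f) = -45 (S(f) = 5 - 50 = -45)
-3584/√(S(T(7)) + 1223) + 1457/(-260) = -3584/√(-45 + 1223) + 1457/(-260) = -3584*√1178/1178 + 1457*(-1/260) = -1792*√1178/589 - 1457/260 = -1457/260 - 1792*√1178/589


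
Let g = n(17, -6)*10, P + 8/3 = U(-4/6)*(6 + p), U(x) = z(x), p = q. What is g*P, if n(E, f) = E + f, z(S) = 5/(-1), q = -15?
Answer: 13970/3 ≈ 4656.7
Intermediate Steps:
z(S) = -5 (z(S) = 5*(-1) = -5)
p = -15
U(x) = -5
P = 127/3 (P = -8/3 - 5*(6 - 15) = -8/3 - 5*(-9) = -8/3 + 45 = 127/3 ≈ 42.333)
g = 110 (g = (17 - 6)*10 = 11*10 = 110)
g*P = 110*(127/3) = 13970/3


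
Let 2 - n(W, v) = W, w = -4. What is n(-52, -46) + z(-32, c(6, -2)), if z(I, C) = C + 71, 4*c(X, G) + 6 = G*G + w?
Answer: 247/2 ≈ 123.50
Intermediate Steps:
n(W, v) = 2 - W
c(X, G) = -5/2 + G**2/4 (c(X, G) = -3/2 + (G*G - 4)/4 = -3/2 + (G**2 - 4)/4 = -3/2 + (-4 + G**2)/4 = -3/2 + (-1 + G**2/4) = -5/2 + G**2/4)
z(I, C) = 71 + C
n(-52, -46) + z(-32, c(6, -2)) = (2 - 1*(-52)) + (71 + (-5/2 + (1/4)*(-2)**2)) = (2 + 52) + (71 + (-5/2 + (1/4)*4)) = 54 + (71 + (-5/2 + 1)) = 54 + (71 - 3/2) = 54 + 139/2 = 247/2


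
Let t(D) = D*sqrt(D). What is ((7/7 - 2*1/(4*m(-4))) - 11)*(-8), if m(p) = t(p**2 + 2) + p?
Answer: 58162/727 + 27*sqrt(2)/727 ≈ 80.055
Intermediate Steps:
t(D) = D**(3/2)
m(p) = p + (2 + p**2)**(3/2) (m(p) = (p**2 + 2)**(3/2) + p = (2 + p**2)**(3/2) + p = p + (2 + p**2)**(3/2))
((7/7 - 2*1/(4*m(-4))) - 11)*(-8) = ((7/7 - 2*1/(4*(-4 + (2 + (-4)**2)**(3/2)))) - 11)*(-8) = ((7*(1/7) - 2*1/(4*(-4 + (2 + 16)**(3/2)))) - 11)*(-8) = ((1 - 2*1/(4*(-4 + 18**(3/2)))) - 11)*(-8) = ((1 - 2*1/(4*(-4 + 54*sqrt(2)))) - 11)*(-8) = ((1 - 2/(-16 + 216*sqrt(2))) - 11)*(-8) = (-10 - 2/(-16 + 216*sqrt(2)))*(-8) = 80 + 16/(-16 + 216*sqrt(2))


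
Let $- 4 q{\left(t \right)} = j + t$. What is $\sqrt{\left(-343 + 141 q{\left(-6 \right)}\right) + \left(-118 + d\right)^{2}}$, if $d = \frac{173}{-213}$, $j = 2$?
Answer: $\frac{\sqrt{631279711}}{213} \approx 117.96$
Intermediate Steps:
$q{\left(t \right)} = - \frac{1}{2} - \frac{t}{4}$ ($q{\left(t \right)} = - \frac{2 + t}{4} = - \frac{1}{2} - \frac{t}{4}$)
$d = - \frac{173}{213}$ ($d = 173 \left(- \frac{1}{213}\right) = - \frac{173}{213} \approx -0.81221$)
$\sqrt{\left(-343 + 141 q{\left(-6 \right)}\right) + \left(-118 + d\right)^{2}} = \sqrt{\left(-343 + 141 \left(- \frac{1}{2} - - \frac{3}{2}\right)\right) + \left(-118 - \frac{173}{213}\right)^{2}} = \sqrt{\left(-343 + 141 \left(- \frac{1}{2} + \frac{3}{2}\right)\right) + \left(- \frac{25307}{213}\right)^{2}} = \sqrt{\left(-343 + 141 \cdot 1\right) + \frac{640444249}{45369}} = \sqrt{\left(-343 + 141\right) + \frac{640444249}{45369}} = \sqrt{-202 + \frac{640444249}{45369}} = \sqrt{\frac{631279711}{45369}} = \frac{\sqrt{631279711}}{213}$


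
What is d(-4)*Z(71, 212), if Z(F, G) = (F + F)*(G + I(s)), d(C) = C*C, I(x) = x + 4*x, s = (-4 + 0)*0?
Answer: 481664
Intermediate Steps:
s = 0 (s = -4*0 = 0)
I(x) = 5*x
d(C) = C²
Z(F, G) = 2*F*G (Z(F, G) = (F + F)*(G + 5*0) = (2*F)*(G + 0) = (2*F)*G = 2*F*G)
d(-4)*Z(71, 212) = (-4)²*(2*71*212) = 16*30104 = 481664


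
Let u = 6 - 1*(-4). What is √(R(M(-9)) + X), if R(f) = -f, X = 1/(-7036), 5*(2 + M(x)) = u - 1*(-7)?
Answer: 3*I*√48135035/17590 ≈ 1.1833*I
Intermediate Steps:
u = 10 (u = 6 + 4 = 10)
M(x) = 7/5 (M(x) = -2 + (10 - 1*(-7))/5 = -2 + (10 + 7)/5 = -2 + (⅕)*17 = -2 + 17/5 = 7/5)
X = -1/7036 ≈ -0.00014213
√(R(M(-9)) + X) = √(-1*7/5 - 1/7036) = √(-7/5 - 1/7036) = √(-49257/35180) = 3*I*√48135035/17590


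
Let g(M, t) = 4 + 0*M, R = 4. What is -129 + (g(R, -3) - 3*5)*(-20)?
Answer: 91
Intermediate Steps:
g(M, t) = 4 (g(M, t) = 4 + 0 = 4)
-129 + (g(R, -3) - 3*5)*(-20) = -129 + (4 - 3*5)*(-20) = -129 + (4 - 15)*(-20) = -129 - 11*(-20) = -129 + 220 = 91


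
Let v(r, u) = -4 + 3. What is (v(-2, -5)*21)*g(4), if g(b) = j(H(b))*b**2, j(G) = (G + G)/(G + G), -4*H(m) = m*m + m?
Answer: -336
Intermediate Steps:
H(m) = -m/4 - m**2/4 (H(m) = -(m*m + m)/4 = -(m**2 + m)/4 = -(m + m**2)/4 = -m/4 - m**2/4)
j(G) = 1 (j(G) = (2*G)/((2*G)) = (2*G)*(1/(2*G)) = 1)
g(b) = b**2 (g(b) = 1*b**2 = b**2)
v(r, u) = -1
(v(-2, -5)*21)*g(4) = -1*21*4**2 = -21*16 = -336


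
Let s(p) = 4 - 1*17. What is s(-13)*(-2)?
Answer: 26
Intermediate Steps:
s(p) = -13 (s(p) = 4 - 17 = -13)
s(-13)*(-2) = -13*(-2) = 26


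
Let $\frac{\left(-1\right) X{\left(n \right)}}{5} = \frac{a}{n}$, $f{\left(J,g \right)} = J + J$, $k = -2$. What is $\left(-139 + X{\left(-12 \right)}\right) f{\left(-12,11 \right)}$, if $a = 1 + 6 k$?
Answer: $3446$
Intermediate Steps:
$f{\left(J,g \right)} = 2 J$
$a = -11$ ($a = 1 + 6 \left(-2\right) = 1 - 12 = -11$)
$X{\left(n \right)} = \frac{55}{n}$ ($X{\left(n \right)} = - 5 \left(- \frac{11}{n}\right) = \frac{55}{n}$)
$\left(-139 + X{\left(-12 \right)}\right) f{\left(-12,11 \right)} = \left(-139 + \frac{55}{-12}\right) 2 \left(-12\right) = \left(-139 + 55 \left(- \frac{1}{12}\right)\right) \left(-24\right) = \left(-139 - \frac{55}{12}\right) \left(-24\right) = \left(- \frac{1723}{12}\right) \left(-24\right) = 3446$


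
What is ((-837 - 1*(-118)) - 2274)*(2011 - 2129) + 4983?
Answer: 358157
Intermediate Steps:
((-837 - 1*(-118)) - 2274)*(2011 - 2129) + 4983 = ((-837 + 118) - 2274)*(-118) + 4983 = (-719 - 2274)*(-118) + 4983 = -2993*(-118) + 4983 = 353174 + 4983 = 358157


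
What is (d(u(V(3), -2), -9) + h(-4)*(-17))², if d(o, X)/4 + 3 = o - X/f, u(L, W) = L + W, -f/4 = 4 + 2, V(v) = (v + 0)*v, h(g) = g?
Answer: 27225/4 ≈ 6806.3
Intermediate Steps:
V(v) = v² (V(v) = v*v = v²)
f = -24 (f = -4*(4 + 2) = -4*6 = -24)
d(o, X) = -12 + 4*o + X/6 (d(o, X) = -12 + 4*(o - X/(-24)) = -12 + 4*(o - X*(-1)/24) = -12 + 4*(o - (-1)*X/24) = -12 + 4*(o + X/24) = -12 + (4*o + X/6) = -12 + 4*o + X/6)
(d(u(V(3), -2), -9) + h(-4)*(-17))² = ((-12 + 4*(3² - 2) + (⅙)*(-9)) - 4*(-17))² = ((-12 + 4*(9 - 2) - 3/2) + 68)² = ((-12 + 4*7 - 3/2) + 68)² = ((-12 + 28 - 3/2) + 68)² = (29/2 + 68)² = (165/2)² = 27225/4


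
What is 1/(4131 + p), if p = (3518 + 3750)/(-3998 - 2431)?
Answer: 6429/26550931 ≈ 0.00024214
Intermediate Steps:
p = -7268/6429 (p = 7268/(-6429) = 7268*(-1/6429) = -7268/6429 ≈ -1.1305)
1/(4131 + p) = 1/(4131 - 7268/6429) = 1/(26550931/6429) = 6429/26550931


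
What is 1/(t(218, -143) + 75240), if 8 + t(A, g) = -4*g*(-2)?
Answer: 1/74088 ≈ 1.3497e-5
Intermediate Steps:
t(A, g) = -8 + 8*g (t(A, g) = -8 - 4*g*(-2) = -8 + 8*g)
1/(t(218, -143) + 75240) = 1/((-8 + 8*(-143)) + 75240) = 1/((-8 - 1144) + 75240) = 1/(-1152 + 75240) = 1/74088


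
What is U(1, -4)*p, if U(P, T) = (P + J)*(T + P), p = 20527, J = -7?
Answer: 369486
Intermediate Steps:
U(P, T) = (-7 + P)*(P + T) (U(P, T) = (P - 7)*(T + P) = (-7 + P)*(P + T))
U(1, -4)*p = (1**2 - 7*1 - 7*(-4) + 1*(-4))*20527 = (1 - 7 + 28 - 4)*20527 = 18*20527 = 369486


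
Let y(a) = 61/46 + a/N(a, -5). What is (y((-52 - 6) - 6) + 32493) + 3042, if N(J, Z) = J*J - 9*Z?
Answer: 6769169667/190486 ≈ 35536.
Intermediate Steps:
N(J, Z) = J² - 9*Z
y(a) = 61/46 + a/(45 + a²) (y(a) = 61/46 + a/(a² - 9*(-5)) = 61*(1/46) + a/(a² + 45) = 61/46 + a/(45 + a²))
(y((-52 - 6) - 6) + 32493) + 3042 = ((61/46 + ((-52 - 6) - 6)/(45 + ((-52 - 6) - 6)²)) + 32493) + 3042 = ((61/46 + (-58 - 6)/(45 + (-58 - 6)²)) + 32493) + 3042 = ((61/46 - 64/(45 + (-64)²)) + 32493) + 3042 = ((61/46 - 64/(45 + 4096)) + 32493) + 3042 = ((61/46 - 64/4141) + 32493) + 3042 = (249657/190486 + 32493) + 3042 = 6189711255/190486 + 3042 = 6769169667/190486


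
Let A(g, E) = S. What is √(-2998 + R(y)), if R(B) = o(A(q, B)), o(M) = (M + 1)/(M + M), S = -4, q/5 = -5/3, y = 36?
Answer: I*√47962/4 ≈ 54.751*I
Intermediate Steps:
q = -25/3 (q = 5*(-5/3) = -25/3 ≈ -8.3333)
A(g, E) = -4
o(M) = (1 + M)/(2*M) (o(M) = (1 + M)/((2*M)) = (1 + M)*(1/(2*M)) = (1 + M)/(2*M))
R(B) = 3/8 (R(B) = (½)*(1 - 4)/(-4) = (½)*(-¼)*(-3) = 3/8)
√(-2998 + R(y)) = √(-2998 + 3/8) = √(-23981/8) = I*√47962/4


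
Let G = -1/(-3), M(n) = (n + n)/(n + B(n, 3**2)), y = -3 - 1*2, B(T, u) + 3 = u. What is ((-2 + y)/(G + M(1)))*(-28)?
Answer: 4116/13 ≈ 316.62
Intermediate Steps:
B(T, u) = -3 + u
y = -5 (y = -3 - 2 = -5)
M(n) = 2*n/(6 + n) (M(n) = (n + n)/(n + (-3 + 3**2)) = (2*n)/(n + (-3 + 9)) = (2*n)/(n + 6) = (2*n)/(6 + n) = 2*n/(6 + n))
G = 1/3 (G = -1*(-1/3) = 1/3 ≈ 0.33333)
((-2 + y)/(G + M(1)))*(-28) = ((-2 - 5)/(1/3 + 2*1/(6 + 1)))*(-28) = -7/(1/3 + 2*1/7)*(-28) = -7/(1/3 + 2*1*(1/7))*(-28) = -7/(1/3 + 2/7)*(-28) = -7/13/21*(-28) = -7*21/13*(-28) = -147/13*(-28) = 4116/13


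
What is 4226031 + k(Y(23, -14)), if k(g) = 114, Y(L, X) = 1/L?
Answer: 4226145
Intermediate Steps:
4226031 + k(Y(23, -14)) = 4226031 + 114 = 4226145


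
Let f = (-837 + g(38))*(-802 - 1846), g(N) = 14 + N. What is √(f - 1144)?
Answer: 4*√129846 ≈ 1441.4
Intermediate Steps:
f = 2078680 (f = (-837 + (14 + 38))*(-802 - 1846) = (-837 + 52)*(-2648) = -785*(-2648) = 2078680)
√(f - 1144) = √(2078680 - 1144) = √2077536 = 4*√129846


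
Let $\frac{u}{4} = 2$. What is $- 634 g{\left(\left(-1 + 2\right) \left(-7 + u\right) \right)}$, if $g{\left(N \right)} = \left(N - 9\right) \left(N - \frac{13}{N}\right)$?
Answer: $-60864$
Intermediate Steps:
$u = 8$ ($u = 4 \cdot 2 = 8$)
$g{\left(N \right)} = \left(-9 + N\right) \left(N - \frac{13}{N}\right)$
$- 634 g{\left(\left(-1 + 2\right) \left(-7 + u\right) \right)} = - 634 \left(-13 + \left(\left(-1 + 2\right) \left(-7 + 8\right)\right)^{2} - 9 \left(-1 + 2\right) \left(-7 + 8\right) + \frac{117}{\left(-1 + 2\right) \left(-7 + 8\right)}\right) = - 634 \left(-13 + \left(1 \cdot 1\right)^{2} - 9 \cdot 1 \cdot 1 + \frac{117}{1 \cdot 1}\right) = - 634 \left(-13 + 1^{2} - 9 + \frac{117}{1}\right) = - 634 \left(-13 + 1 - 9 + 117 \cdot 1\right) = - 634 \left(-13 + 1 - 9 + 117\right) = \left(-634\right) 96 = -60864$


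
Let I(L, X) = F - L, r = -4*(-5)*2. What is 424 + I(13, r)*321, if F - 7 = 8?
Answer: 1066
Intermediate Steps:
r = 40 (r = 20*2 = 40)
F = 15 (F = 7 + 8 = 15)
I(L, X) = 15 - L
424 + I(13, r)*321 = 424 + (15 - 1*13)*321 = 424 + (15 - 13)*321 = 424 + 2*321 = 424 + 642 = 1066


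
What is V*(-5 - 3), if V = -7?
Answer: 56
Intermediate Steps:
V*(-5 - 3) = -7*(-5 - 3) = -7*(-8) = 56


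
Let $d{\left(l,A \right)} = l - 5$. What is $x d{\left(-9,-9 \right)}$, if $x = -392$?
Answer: $5488$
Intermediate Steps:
$d{\left(l,A \right)} = -5 + l$ ($d{\left(l,A \right)} = l - 5 = -5 + l$)
$x d{\left(-9,-9 \right)} = - 392 \left(-5 - 9\right) = \left(-392\right) \left(-14\right) = 5488$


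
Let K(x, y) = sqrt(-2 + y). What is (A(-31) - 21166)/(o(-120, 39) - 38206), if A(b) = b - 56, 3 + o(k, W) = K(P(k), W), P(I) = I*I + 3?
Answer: 812055877/1459927644 + 21253*sqrt(37)/1459927644 ≈ 0.55632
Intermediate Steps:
P(I) = 3 + I**2 (P(I) = I**2 + 3 = 3 + I**2)
o(k, W) = -3 + sqrt(-2 + W)
A(b) = -56 + b
(A(-31) - 21166)/(o(-120, 39) - 38206) = ((-56 - 31) - 21166)/((-3 + sqrt(-2 + 39)) - 38206) = (-87 - 21166)/((-3 + sqrt(37)) - 38206) = -21253/(-38209 + sqrt(37))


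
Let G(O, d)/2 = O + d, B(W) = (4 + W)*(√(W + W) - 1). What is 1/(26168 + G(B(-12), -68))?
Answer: 407/10601632 + I*√6/21203264 ≈ 3.839e-5 + 1.1552e-7*I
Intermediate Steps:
B(W) = (-1 + √2*√W)*(4 + W) (B(W) = (4 + W)*(√(2*W) - 1) = (4 + W)*(√2*√W - 1) = (4 + W)*(-1 + √2*√W) = (-1 + √2*√W)*(4 + W))
G(O, d) = 2*O + 2*d (G(O, d) = 2*(O + d) = 2*O + 2*d)
1/(26168 + G(B(-12), -68)) = 1/(26168 + (2*(-4 - 1*(-12) + √2*(-12)^(3/2) + 4*√2*√(-12)) + 2*(-68))) = 1/(26168 + (2*(-4 + 12 + √2*(-24*I*√3) + 4*√2*(2*I*√3)) - 136)) = 1/(26168 + (2*(-4 + 12 - 24*I*√6 + 8*I*√6) - 136)) = 1/(26168 + (2*(8 - 16*I*√6) - 136)) = 1/(26168 + ((16 - 32*I*√6) - 136)) = 1/(26168 + (-120 - 32*I*√6)) = 1/(26048 - 32*I*√6)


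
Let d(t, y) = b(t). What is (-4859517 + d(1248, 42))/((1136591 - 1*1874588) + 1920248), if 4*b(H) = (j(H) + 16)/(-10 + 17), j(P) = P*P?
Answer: -33627239/8275757 ≈ -4.0633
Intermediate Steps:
j(P) = P**2
b(H) = 4/7 + H**2/28 (b(H) = ((H**2 + 16)/(-10 + 17))/4 = ((16 + H**2)/7)/4 = ((16 + H**2)*(1/7))/4 = (16/7 + H**2/7)/4 = 4/7 + H**2/28)
d(t, y) = 4/7 + t**2/28
(-4859517 + d(1248, 42))/((1136591 - 1*1874588) + 1920248) = (-4859517 + (4/7 + (1/28)*1248**2))/((1136591 - 1*1874588) + 1920248) = (-4859517 + (4/7 + (1/28)*1557504))/((1136591 - 1874588) + 1920248) = (-4859517 + (4/7 + 389376/7))/(-737997 + 1920248) = (-4859517 + 389380/7)/1182251 = -33627239/7*1/1182251 = -33627239/8275757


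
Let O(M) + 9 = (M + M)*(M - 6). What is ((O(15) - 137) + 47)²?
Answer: 29241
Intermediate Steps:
O(M) = -9 + 2*M*(-6 + M) (O(M) = -9 + (M + M)*(M - 6) = -9 + (2*M)*(-6 + M) = -9 + 2*M*(-6 + M))
((O(15) - 137) + 47)² = (((-9 - 12*15 + 2*15²) - 137) + 47)² = (((-9 - 180 + 2*225) - 137) + 47)² = (((-9 - 180 + 450) - 137) + 47)² = ((261 - 137) + 47)² = (124 + 47)² = 171² = 29241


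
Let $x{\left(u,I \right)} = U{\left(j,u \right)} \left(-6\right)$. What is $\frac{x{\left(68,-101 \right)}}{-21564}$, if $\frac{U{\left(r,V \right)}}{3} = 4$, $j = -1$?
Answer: $\frac{2}{599} \approx 0.0033389$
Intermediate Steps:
$U{\left(r,V \right)} = 12$ ($U{\left(r,V \right)} = 3 \cdot 4 = 12$)
$x{\left(u,I \right)} = -72$ ($x{\left(u,I \right)} = 12 \left(-6\right) = -72$)
$\frac{x{\left(68,-101 \right)}}{-21564} = - \frac{72}{-21564} = \left(-72\right) \left(- \frac{1}{21564}\right) = \frac{2}{599}$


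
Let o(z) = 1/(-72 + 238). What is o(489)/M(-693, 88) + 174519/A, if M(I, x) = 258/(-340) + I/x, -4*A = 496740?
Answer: -28361369989/20171493735 ≈ -1.4060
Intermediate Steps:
A = -124185 (A = -¼*496740 = -124185)
M(I, x) = -129/170 + I/x (M(I, x) = 258*(-1/340) + I/x = -129/170 + I/x)
o(z) = 1/166
o(489)/M(-693, 88) + 174519/A = 1/(166*(-129/170 - 693/88)) + 174519/(-124185) = 1/(166*(-129/170 - 693*1/88)) + 174519*(-1/124185) = 1/(166*(-129/170 - 63/8)) - 58173/41395 = 1/(166*(-5871/680)) - 58173/41395 = (1/166)*(-680/5871) - 58173/41395 = -340/487293 - 58173/41395 = -28361369989/20171493735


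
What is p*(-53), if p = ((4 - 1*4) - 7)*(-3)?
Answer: -1113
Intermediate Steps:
p = 21 (p = ((4 - 4) - 7)*(-3) = (0 - 7)*(-3) = -7*(-3) = 21)
p*(-53) = 21*(-53) = -1113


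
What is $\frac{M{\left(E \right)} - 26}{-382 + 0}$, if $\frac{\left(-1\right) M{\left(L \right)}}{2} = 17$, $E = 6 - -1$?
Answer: $\frac{30}{191} \approx 0.15707$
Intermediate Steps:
$E = 7$ ($E = 6 + 1 = 7$)
$M{\left(L \right)} = -34$ ($M{\left(L \right)} = \left(-2\right) 17 = -34$)
$\frac{M{\left(E \right)} - 26}{-382 + 0} = \frac{-34 - 26}{-382 + 0} = - \frac{60}{-382} = \left(-60\right) \left(- \frac{1}{382}\right) = \frac{30}{191}$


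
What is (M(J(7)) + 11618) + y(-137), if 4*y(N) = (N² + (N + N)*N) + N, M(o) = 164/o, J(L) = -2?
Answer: 51157/2 ≈ 25579.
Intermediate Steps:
y(N) = N/4 + 3*N²/4 (y(N) = ((N² + (N + N)*N) + N)/4 = ((N² + (2*N)*N) + N)/4 = ((N² + 2*N²) + N)/4 = (3*N² + N)/4 = (N + 3*N²)/4 = N/4 + 3*N²/4)
(M(J(7)) + 11618) + y(-137) = (164/(-2) + 11618) + (¼)*(-137)*(1 + 3*(-137)) = (164*(-½) + 11618) + (¼)*(-137)*(1 - 411) = (-82 + 11618) + (¼)*(-137)*(-410) = 11536 + 28085/2 = 51157/2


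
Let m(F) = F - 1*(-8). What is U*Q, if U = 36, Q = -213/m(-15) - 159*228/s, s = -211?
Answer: 10753452/1477 ≈ 7280.6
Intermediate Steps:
m(F) = 8 + F (m(F) = F + 8 = 8 + F)
Q = 298707/1477 (Q = -213/(8 - 15) - 159/((-211/228)) = -213/(-7) - 159/((-211*1/228)) = -213*(-⅐) - 159/(-211/228) = 213/7 - 159*(-228/211) = 213/7 + 36252/211 = 298707/1477 ≈ 202.24)
U*Q = 36*(298707/1477) = 10753452/1477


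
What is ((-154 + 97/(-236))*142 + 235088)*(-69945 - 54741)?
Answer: -1568118030039/59 ≈ -2.6578e+10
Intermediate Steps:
((-154 + 97/(-236))*142 + 235088)*(-69945 - 54741) = ((-154 + 97*(-1/236))*142 + 235088)*(-124686) = ((-154 - 97/236)*142 + 235088)*(-124686) = (-36441/236*142 + 235088)*(-124686) = (-2587311/118 + 235088)*(-124686) = (25153073/118)*(-124686) = -1568118030039/59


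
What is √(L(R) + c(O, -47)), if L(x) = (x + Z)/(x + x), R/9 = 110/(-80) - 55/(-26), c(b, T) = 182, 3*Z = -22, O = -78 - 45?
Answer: √2888634/126 ≈ 13.489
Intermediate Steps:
O = -123
Z = -22/3 (Z = (⅓)*(-22) = -22/3 ≈ -7.3333)
R = 693/104 (R = 9*(110/(-80) - 55/(-26)) = 9*(110*(-1/80) - 55*(-1/26)) = 9*(-11/8 + 55/26) = 9*(77/104) = 693/104 ≈ 6.6635)
L(x) = (-22/3 + x)/(2*x) (L(x) = (x - 22/3)/(x + x) = (-22/3 + x)/((2*x)) = (-22/3 + x)*(1/(2*x)) = (-22/3 + x)/(2*x))
√(L(R) + c(O, -47)) = √((-22 + 3*(693/104))/(6*(693/104)) + 182) = √((⅙)*(104/693)*(-22 + 2079/104) + 182) = √((⅙)*(104/693)*(-209/104) + 182) = √(-19/378 + 182) = √(68777/378) = √2888634/126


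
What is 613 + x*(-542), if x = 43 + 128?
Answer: -92069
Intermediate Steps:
x = 171
613 + x*(-542) = 613 + 171*(-542) = 613 - 92682 = -92069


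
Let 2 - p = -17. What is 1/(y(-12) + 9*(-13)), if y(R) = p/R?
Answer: -12/1423 ≈ -0.0084329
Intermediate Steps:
p = 19 (p = 2 - 1*(-17) = 2 + 17 = 19)
y(R) = 19/R
1/(y(-12) + 9*(-13)) = 1/(19/(-12) + 9*(-13)) = 1/(19*(-1/12) - 117) = 1/(-19/12 - 117) = 1/(-1423/12) = -12/1423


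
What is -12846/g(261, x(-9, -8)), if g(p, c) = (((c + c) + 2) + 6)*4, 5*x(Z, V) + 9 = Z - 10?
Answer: 32115/32 ≈ 1003.6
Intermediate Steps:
x(Z, V) = -19/5 + Z/5 (x(Z, V) = -9/5 + (Z - 10)/5 = -9/5 + (-10 + Z)/5 = -9/5 + (-2 + Z/5) = -19/5 + Z/5)
g(p, c) = 32 + 8*c (g(p, c) = ((2*c + 2) + 6)*4 = ((2 + 2*c) + 6)*4 = (8 + 2*c)*4 = 32 + 8*c)
-12846/g(261, x(-9, -8)) = -12846/(32 + 8*(-19/5 + (⅕)*(-9))) = -12846/(32 + 8*(-19/5 - 9/5)) = -12846/(32 + 8*(-28/5)) = -12846/(32 - 224/5) = -12846/(-64/5) = -12846*(-5/64) = 32115/32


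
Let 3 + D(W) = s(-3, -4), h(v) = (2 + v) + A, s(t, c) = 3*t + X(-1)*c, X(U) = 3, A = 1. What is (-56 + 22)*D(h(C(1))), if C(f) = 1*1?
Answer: 816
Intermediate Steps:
C(f) = 1
s(t, c) = 3*c + 3*t (s(t, c) = 3*t + 3*c = 3*c + 3*t)
h(v) = 3 + v (h(v) = (2 + v) + 1 = 3 + v)
D(W) = -24 (D(W) = -3 + (3*(-4) + 3*(-3)) = -3 + (-12 - 9) = -3 - 21 = -24)
(-56 + 22)*D(h(C(1))) = (-56 + 22)*(-24) = -34*(-24) = 816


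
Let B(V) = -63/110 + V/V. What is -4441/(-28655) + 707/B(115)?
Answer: 2228708077/1346785 ≈ 1654.8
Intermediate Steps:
B(V) = 47/110 (B(V) = -63*1/110 + 1 = -63/110 + 1 = 47/110)
-4441/(-28655) + 707/B(115) = -4441/(-28655) + 707/(47/110) = -4441*(-1/28655) + 707*(110/47) = 4441/28655 + 77770/47 = 2228708077/1346785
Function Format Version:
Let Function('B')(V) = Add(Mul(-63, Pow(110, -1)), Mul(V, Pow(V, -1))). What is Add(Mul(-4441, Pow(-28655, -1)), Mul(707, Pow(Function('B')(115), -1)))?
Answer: Rational(2228708077, 1346785) ≈ 1654.8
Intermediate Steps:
Function('B')(V) = Rational(47, 110) (Function('B')(V) = Add(Mul(-63, Rational(1, 110)), 1) = Add(Rational(-63, 110), 1) = Rational(47, 110))
Add(Mul(-4441, Pow(-28655, -1)), Mul(707, Pow(Function('B')(115), -1))) = Add(Mul(-4441, Pow(-28655, -1)), Mul(707, Pow(Rational(47, 110), -1))) = Add(Mul(-4441, Rational(-1, 28655)), Mul(707, Rational(110, 47))) = Add(Rational(4441, 28655), Rational(77770, 47)) = Rational(2228708077, 1346785)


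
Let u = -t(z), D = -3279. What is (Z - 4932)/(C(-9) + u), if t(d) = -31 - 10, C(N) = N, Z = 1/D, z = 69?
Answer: -16172029/104928 ≈ -154.13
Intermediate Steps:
Z = -1/3279 (Z = 1/(-3279) = -1/3279 ≈ -0.00030497)
t(d) = -41
u = 41 (u = -1*(-41) = 41)
(Z - 4932)/(C(-9) + u) = (-1/3279 - 4932)/(-9 + 41) = -16172029/3279/32 = -16172029/3279*1/32 = -16172029/104928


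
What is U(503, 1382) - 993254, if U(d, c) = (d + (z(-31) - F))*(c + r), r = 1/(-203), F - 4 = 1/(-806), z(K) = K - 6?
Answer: -58046849687/163618 ≈ -3.5477e+5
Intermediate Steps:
z(K) = -6 + K
F = 3223/806 (F = 4 + 1/(-806) = 4 - 1/806 = 3223/806 ≈ 3.9988)
r = -1/203 ≈ -0.0049261
U(d, c) = (-33045/806 + d)*(-1/203 + c) (U(d, c) = (d + ((-6 - 31) - 1*3223/806))*(c - 1/203) = (d + (-37 - 3223/806))*(-1/203 + c) = (d - 33045/806)*(-1/203 + c) = (-33045/806 + d)*(-1/203 + c))
U(503, 1382) - 993254 = (33045/163618 - 33045/806*1382 - 1/203*503 + 1382*503) - 993254 = (33045/163618 - 22834095/403 - 503/203 + 695146) - 993254 = 104467383285/163618 - 993254 = -58046849687/163618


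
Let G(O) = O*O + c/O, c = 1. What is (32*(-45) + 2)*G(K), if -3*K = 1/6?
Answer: 4192489/162 ≈ 25880.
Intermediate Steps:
K = -1/18 (K = -⅓/6 = -⅓*⅙ = -1/18 ≈ -0.055556)
G(O) = 1/O + O² (G(O) = O*O + 1/O = O² + 1/O = 1/O + O²)
(32*(-45) + 2)*G(K) = (32*(-45) + 2)*((1 + (-1/18)³)/(-1/18)) = (-1440 + 2)*(-18*(1 - 1/5832)) = -(-25884)*5831/5832 = -1438*(-5831/324) = 4192489/162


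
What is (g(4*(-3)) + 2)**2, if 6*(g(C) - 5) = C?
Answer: 25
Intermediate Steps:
g(C) = 5 + C/6
(g(4*(-3)) + 2)**2 = ((5 + (4*(-3))/6) + 2)**2 = ((5 + (1/6)*(-12)) + 2)**2 = ((5 - 2) + 2)**2 = (3 + 2)**2 = 5**2 = 25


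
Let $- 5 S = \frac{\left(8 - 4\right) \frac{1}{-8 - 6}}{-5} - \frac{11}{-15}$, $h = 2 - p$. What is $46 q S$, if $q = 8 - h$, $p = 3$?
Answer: $- \frac{11454}{175} \approx -65.451$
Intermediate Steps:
$h = -1$ ($h = 2 - 3 = -1$)
$q = 9$ ($q = 8 - -1 = 8 + 1 = 9$)
$S = - \frac{83}{525}$ ($S = - \frac{\frac{\left(8 - 4\right) \frac{1}{-8 - 6}}{-5} - \frac{11}{-15}}{5} = - \frac{\frac{4}{-14} \left(- \frac{1}{5}\right) - - \frac{11}{15}}{5} = - \frac{4 \left(- \frac{1}{14}\right) \left(- \frac{1}{5}\right) + \frac{11}{15}}{5} = - \frac{\left(- \frac{2}{7}\right) \left(- \frac{1}{5}\right) + \frac{11}{15}}{5} = - \frac{\frac{2}{35} + \frac{11}{15}}{5} = \left(- \frac{1}{5}\right) \frac{83}{105} = - \frac{83}{525} \approx -0.1581$)
$46 q S = 46 \cdot 9 \left(- \frac{83}{525}\right) = 414 \left(- \frac{83}{525}\right) = - \frac{11454}{175}$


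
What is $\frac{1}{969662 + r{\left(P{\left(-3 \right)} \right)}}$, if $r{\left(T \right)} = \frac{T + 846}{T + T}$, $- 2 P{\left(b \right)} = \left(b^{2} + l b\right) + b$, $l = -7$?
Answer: $\frac{6}{5817787} \approx 1.0313 \cdot 10^{-6}$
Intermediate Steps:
$P{\left(b \right)} = 3 b - \frac{b^{2}}{2}$ ($P{\left(b \right)} = - \frac{\left(b^{2} - 7 b\right) + b}{2} = - \frac{b^{2} - 6 b}{2} = 3 b - \frac{b^{2}}{2}$)
$r{\left(T \right)} = \frac{846 + T}{2 T}$
$\frac{1}{969662 + r{\left(P{\left(-3 \right)} \right)}} = \frac{1}{969662 + \frac{846 + \frac{1}{2} \left(-3\right) \left(6 - -3\right)}{2 \cdot \frac{1}{2} \left(-3\right) \left(6 - -3\right)}} = \frac{1}{969662 + \frac{846 + \frac{1}{2} \left(-3\right) \left(6 + 3\right)}{2 \cdot \frac{1}{2} \left(-3\right) \left(6 + 3\right)}} = \frac{1}{969662 + \frac{846 + \frac{1}{2} \left(-3\right) 9}{2 \cdot \frac{1}{2} \left(-3\right) 9}} = \frac{1}{969662 + \frac{846 - \frac{27}{2}}{2 \left(- \frac{27}{2}\right)}} = \frac{1}{969662 + \frac{1}{2} \left(- \frac{2}{27}\right) \frac{1665}{2}} = \frac{1}{969662 - \frac{185}{6}} = \frac{1}{\frac{5817787}{6}} = \frac{6}{5817787}$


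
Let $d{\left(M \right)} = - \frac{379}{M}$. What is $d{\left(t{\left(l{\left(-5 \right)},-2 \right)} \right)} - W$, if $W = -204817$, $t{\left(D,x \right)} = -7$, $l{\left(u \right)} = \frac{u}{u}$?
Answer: $\frac{1434098}{7} \approx 2.0487 \cdot 10^{5}$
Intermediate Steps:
$l{\left(u \right)} = 1$
$d{\left(t{\left(l{\left(-5 \right)},-2 \right)} \right)} - W = - \frac{379}{-7} - -204817 = \left(-379\right) \left(- \frac{1}{7}\right) + 204817 = \frac{379}{7} + 204817 = \frac{1434098}{7}$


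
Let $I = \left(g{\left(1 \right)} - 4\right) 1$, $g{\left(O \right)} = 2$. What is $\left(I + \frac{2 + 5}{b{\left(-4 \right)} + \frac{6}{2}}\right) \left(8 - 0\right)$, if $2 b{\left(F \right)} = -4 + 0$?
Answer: $40$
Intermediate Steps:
$I = -2$ ($I = \left(2 - 4\right) 1 = \left(-2\right) 1 = -2$)
$b{\left(F \right)} = -2$ ($b{\left(F \right)} = \frac{-4 + 0}{2} = \frac{1}{2} \left(-4\right) = -2$)
$\left(I + \frac{2 + 5}{b{\left(-4 \right)} + \frac{6}{2}}\right) \left(8 - 0\right) = \left(-2 + \frac{2 + 5}{-2 + \frac{6}{2}}\right) \left(8 - 0\right) = \left(-2 + \frac{7}{-2 + 6 \cdot \frac{1}{2}}\right) \left(8 + 0\right) = \left(-2 + \frac{7}{-2 + 3}\right) 8 = \left(-2 + \frac{7}{1}\right) 8 = \left(-2 + 7 \cdot 1\right) 8 = \left(-2 + 7\right) 8 = 5 \cdot 8 = 40$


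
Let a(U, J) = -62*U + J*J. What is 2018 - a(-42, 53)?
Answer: -3395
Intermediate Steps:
a(U, J) = J² - 62*U (a(U, J) = -62*U + J² = J² - 62*U)
2018 - a(-42, 53) = 2018 - (53² - 62*(-42)) = 2018 - (2809 + 2604) = 2018 - 1*5413 = 2018 - 5413 = -3395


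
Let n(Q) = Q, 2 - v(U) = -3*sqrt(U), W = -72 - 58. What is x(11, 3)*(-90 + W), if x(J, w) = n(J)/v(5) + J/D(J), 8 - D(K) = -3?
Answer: -4180/41 - 7260*sqrt(5)/41 ≈ -497.90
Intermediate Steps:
W = -130
v(U) = 2 + 3*sqrt(U) (v(U) = 2 - (-3)*sqrt(U) = 2 + 3*sqrt(U))
D(K) = 11 (D(K) = 8 - 1*(-3) = 8 + 3 = 11)
x(J, w) = J/11 + J/(2 + 3*sqrt(5)) (x(J, w) = J/(2 + 3*sqrt(5)) + J/11 = J/11 + J/(2 + 3*sqrt(5)))
x(11, 3)*(-90 + W) = ((19/451)*11 + (3/41)*11*sqrt(5))*(-90 - 130) = (19/41 + 33*sqrt(5)/41)*(-220) = -4180/41 - 7260*sqrt(5)/41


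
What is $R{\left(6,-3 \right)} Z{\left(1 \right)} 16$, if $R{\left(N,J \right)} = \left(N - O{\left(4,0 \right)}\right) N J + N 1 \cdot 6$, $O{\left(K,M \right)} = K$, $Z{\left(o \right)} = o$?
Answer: $0$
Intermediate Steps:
$R{\left(N,J \right)} = 6 N + J N \left(-4 + N\right)$ ($R{\left(N,J \right)} = \left(N - 4\right) N J + N 1 \cdot 6 = \left(N - 4\right) N J + N 6 = \left(-4 + N\right) N J + 6 N = N \left(-4 + N\right) J + 6 N = J N \left(-4 + N\right) + 6 N = 6 N + J N \left(-4 + N\right)$)
$R{\left(6,-3 \right)} Z{\left(1 \right)} 16 = 6 \left(6 - -12 - 18\right) 1 \cdot 16 = 6 \left(6 + 12 - 18\right) 1 \cdot 16 = 6 \cdot 0 \cdot 1 \cdot 16 = 0 \cdot 1 \cdot 16 = 0 \cdot 16 = 0$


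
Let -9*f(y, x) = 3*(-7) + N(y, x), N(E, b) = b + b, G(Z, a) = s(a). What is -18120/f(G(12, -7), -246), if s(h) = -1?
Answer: -6040/19 ≈ -317.89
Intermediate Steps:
G(Z, a) = -1
N(E, b) = 2*b
f(y, x) = 7/3 - 2*x/9 (f(y, x) = -(3*(-7) + 2*x)/9 = -(-21 + 2*x)/9 = 7/3 - 2*x/9)
-18120/f(G(12, -7), -246) = -18120/(7/3 - 2/9*(-246)) = -18120/(7/3 + 164/3) = -18120/57 = -18120*1/57 = -6040/19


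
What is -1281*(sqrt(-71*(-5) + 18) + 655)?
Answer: -839055 - 1281*sqrt(373) ≈ -8.6380e+5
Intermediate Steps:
-1281*(sqrt(-71*(-5) + 18) + 655) = -1281*(sqrt(355 + 18) + 655) = -1281*(sqrt(373) + 655) = -1281*(655 + sqrt(373)) = -839055 - 1281*sqrt(373)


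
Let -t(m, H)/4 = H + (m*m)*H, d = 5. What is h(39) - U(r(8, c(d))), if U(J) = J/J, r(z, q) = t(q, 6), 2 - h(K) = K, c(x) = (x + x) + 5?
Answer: -38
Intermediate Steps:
c(x) = 5 + 2*x (c(x) = 2*x + 5 = 5 + 2*x)
h(K) = 2 - K
t(m, H) = -4*H - 4*H*m² (t(m, H) = -4*(H + (m*m)*H) = -4*(H + m²*H) = -4*(H + H*m²) = -4*H - 4*H*m²)
r(z, q) = -24 - 24*q² (r(z, q) = -4*6*(1 + q²) = -24 - 24*q²)
U(J) = 1
h(39) - U(r(8, c(d))) = (2 - 1*39) - 1*1 = (2 - 39) - 1 = -37 - 1 = -38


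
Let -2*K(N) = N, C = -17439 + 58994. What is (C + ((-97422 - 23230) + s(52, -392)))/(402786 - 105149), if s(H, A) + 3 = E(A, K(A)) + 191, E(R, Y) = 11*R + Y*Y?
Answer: -44805/297637 ≈ -0.15054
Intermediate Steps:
C = 41555
K(N) = -N/2
E(R, Y) = Y**2 + 11*R (E(R, Y) = 11*R + Y**2 = Y**2 + 11*R)
s(H, A) = 188 + 11*A + A**2/4 (s(H, A) = -3 + (((-A/2)**2 + 11*A) + 191) = -3 + ((A**2/4 + 11*A) + 191) = -3 + ((11*A + A**2/4) + 191) = -3 + (191 + 11*A + A**2/4) = 188 + 11*A + A**2/4)
(C + ((-97422 - 23230) + s(52, -392)))/(402786 - 105149) = (41555 + ((-97422 - 23230) + (188 + 11*(-392) + (1/4)*(-392)**2)))/(402786 - 105149) = (41555 + (-120652 + (188 - 4312 + (1/4)*153664)))/297637 = (41555 + (-120652 + (188 - 4312 + 38416)))*(1/297637) = (41555 + (-120652 + 34292))*(1/297637) = (41555 - 86360)*(1/297637) = -44805*1/297637 = -44805/297637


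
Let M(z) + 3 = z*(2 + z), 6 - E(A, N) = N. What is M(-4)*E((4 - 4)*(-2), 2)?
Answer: 20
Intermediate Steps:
E(A, N) = 6 - N
M(z) = -3 + z*(2 + z)
M(-4)*E((4 - 4)*(-2), 2) = (-3 + (-4)² + 2*(-4))*(6 - 1*2) = (-3 + 16 - 8)*(6 - 2) = 5*4 = 20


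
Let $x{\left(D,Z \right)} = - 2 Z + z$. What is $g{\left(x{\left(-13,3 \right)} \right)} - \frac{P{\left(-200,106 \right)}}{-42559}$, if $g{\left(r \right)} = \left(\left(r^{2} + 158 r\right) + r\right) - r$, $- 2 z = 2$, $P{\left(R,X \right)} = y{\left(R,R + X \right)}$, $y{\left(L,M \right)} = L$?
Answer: $- \frac{44985063}{42559} \approx -1057.0$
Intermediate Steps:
$P{\left(R,X \right)} = R$
$z = -1$ ($z = \left(- \frac{1}{2}\right) 2 = -1$)
$x{\left(D,Z \right)} = -1 - 2 Z$ ($x{\left(D,Z \right)} = - 2 Z - 1 = -1 - 2 Z$)
$g{\left(r \right)} = r^{2} + 158 r$ ($g{\left(r \right)} = \left(r^{2} + 159 r\right) - r = r^{2} + 158 r$)
$g{\left(x{\left(-13,3 \right)} \right)} - \frac{P{\left(-200,106 \right)}}{-42559} = \left(-1 - 6\right) \left(158 - 7\right) - - \frac{200}{-42559} = \left(-1 - 6\right) \left(158 - 7\right) - \left(-200\right) \left(- \frac{1}{42559}\right) = - 7 \left(158 - 7\right) - \frac{200}{42559} = \left(-7\right) 151 - \frac{200}{42559} = -1057 - \frac{200}{42559} = - \frac{44985063}{42559}$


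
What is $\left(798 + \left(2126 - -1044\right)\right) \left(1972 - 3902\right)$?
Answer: $-7658240$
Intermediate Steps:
$\left(798 + \left(2126 - -1044\right)\right) \left(1972 - 3902\right) = \left(798 + \left(2126 + 1044\right)\right) \left(-1930\right) = \left(798 + 3170\right) \left(-1930\right) = 3968 \left(-1930\right) = -7658240$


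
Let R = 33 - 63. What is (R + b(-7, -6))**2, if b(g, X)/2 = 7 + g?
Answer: 900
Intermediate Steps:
b(g, X) = 14 + 2*g (b(g, X) = 2*(7 + g) = 14 + 2*g)
R = -30
(R + b(-7, -6))**2 = (-30 + (14 + 2*(-7)))**2 = (-30 + (14 - 14))**2 = (-30 + 0)**2 = (-30)**2 = 900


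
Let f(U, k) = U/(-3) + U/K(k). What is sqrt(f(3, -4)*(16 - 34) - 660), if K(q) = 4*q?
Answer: I*sqrt(10218)/4 ≈ 25.271*I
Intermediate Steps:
f(U, k) = -U/3 + U/(4*k) (f(U, k) = U/(-3) + U/((4*k)) = U*(-1/3) + U*(1/(4*k)) = -U/3 + U/(4*k))
sqrt(f(3, -4)*(16 - 34) - 660) = sqrt((-1/3*3 + (1/4)*3/(-4))*(16 - 34) - 660) = sqrt((-1 + (1/4)*3*(-1/4))*(-18) - 660) = sqrt((-1 - 3/16)*(-18) - 660) = sqrt(-19/16*(-18) - 660) = sqrt(171/8 - 660) = sqrt(-5109/8) = I*sqrt(10218)/4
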